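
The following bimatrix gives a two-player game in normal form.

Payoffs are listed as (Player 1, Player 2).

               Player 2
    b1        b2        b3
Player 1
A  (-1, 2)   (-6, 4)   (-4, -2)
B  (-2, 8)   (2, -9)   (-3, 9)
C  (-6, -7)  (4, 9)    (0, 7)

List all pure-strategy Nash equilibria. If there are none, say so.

Check each profile: it is a Nash equilibrium iff no player can strictly gain by switching unilaterally.
(A, b1): Player 2 can switch to b2 (2 → 4). Not NE.
(A, b2): Player 1 can switch to B (-6 → 2). Not NE.
(A, b3): Player 1 can switch to B (-4 → -3). Not NE.
(B, b1): Player 1 can switch to A (-2 → -1). Not NE.
(B, b2): Player 1 can switch to C (2 → 4). Not NE.
(B, b3): Player 1 can switch to C (-3 → 0). Not NE.
(C, b1): Player 1 can switch to A (-6 → -1). Not NE.
(C, b2): Player 1 gets 4, best alternative 2; Player 2 gets 9, best alternative 7. No profitable deviation — NE.
(C, b3): Player 2 can switch to b2 (7 → 9). Not NE.

(C, b2)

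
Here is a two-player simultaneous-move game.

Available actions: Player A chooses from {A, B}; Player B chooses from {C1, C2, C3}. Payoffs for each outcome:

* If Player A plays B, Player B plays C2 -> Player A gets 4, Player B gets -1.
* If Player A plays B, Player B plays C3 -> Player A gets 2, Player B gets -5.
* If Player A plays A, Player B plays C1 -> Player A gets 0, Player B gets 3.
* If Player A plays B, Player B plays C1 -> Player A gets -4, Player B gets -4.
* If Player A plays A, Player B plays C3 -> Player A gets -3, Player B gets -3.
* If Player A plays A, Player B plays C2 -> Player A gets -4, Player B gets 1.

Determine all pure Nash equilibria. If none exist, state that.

Player A against C1: payoffs 0, -4 → best response A.
Player A against C2: payoffs -4, 4 → best response B.
Player A against C3: payoffs -3, 2 → best response B.
Player B against A: payoffs 3, 1, -3 → best response C1.
Player B against B: payoffs -4, -1, -5 → best response C2.
Mutual best responses: (A, C1); (B, C2).

The pure Nash equilibria are (A, C1); (B, C2).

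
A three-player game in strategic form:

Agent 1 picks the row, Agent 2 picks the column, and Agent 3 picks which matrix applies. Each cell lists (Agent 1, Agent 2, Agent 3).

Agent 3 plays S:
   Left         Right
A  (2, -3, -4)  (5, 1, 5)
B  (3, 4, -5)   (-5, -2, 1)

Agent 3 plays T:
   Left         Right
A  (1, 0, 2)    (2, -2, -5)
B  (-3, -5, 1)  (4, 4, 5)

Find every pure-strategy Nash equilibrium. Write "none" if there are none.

(A, Left, T); (A, Right, S); (B, Right, T)

Agent 1 against (Left, S): payoffs 2, 3 → best response B.
Agent 1 against (Left, T): payoffs 1, -3 → best response A.
Agent 1 against (Right, S): payoffs 5, -5 → best response A.
Agent 1 against (Right, T): payoffs 2, 4 → best response B.
Agent 2 against (A, S): payoffs -3, 1 → best response Right.
Agent 2 against (A, T): payoffs 0, -2 → best response Left.
Agent 2 against (B, S): payoffs 4, -2 → best response Left.
Agent 2 against (B, T): payoffs -5, 4 → best response Right.
Agent 3 against (A, Left): payoffs -4, 2 → best response T.
Agent 3 against (A, Right): payoffs 5, -5 → best response S.
Agent 3 against (B, Left): payoffs -5, 1 → best response T.
Agent 3 against (B, Right): payoffs 1, 5 → best response T.
Mutual best responses: (A, Left, T); (A, Right, S); (B, Right, T).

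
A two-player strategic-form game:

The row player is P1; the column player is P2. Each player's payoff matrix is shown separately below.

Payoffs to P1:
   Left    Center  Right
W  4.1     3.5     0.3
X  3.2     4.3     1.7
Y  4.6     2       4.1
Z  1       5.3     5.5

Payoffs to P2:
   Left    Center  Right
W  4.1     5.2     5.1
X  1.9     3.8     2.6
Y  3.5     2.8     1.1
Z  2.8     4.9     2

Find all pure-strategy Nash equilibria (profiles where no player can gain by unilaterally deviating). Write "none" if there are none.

P1 against Left: payoffs 4.1, 3.2, 4.6, 1 → best response Y.
P1 against Center: payoffs 3.5, 4.3, 2, 5.3 → best response Z.
P1 against Right: payoffs 0.3, 1.7, 4.1, 5.5 → best response Z.
P2 against W: payoffs 4.1, 5.2, 5.1 → best response Center.
P2 against X: payoffs 1.9, 3.8, 2.6 → best response Center.
P2 against Y: payoffs 3.5, 2.8, 1.1 → best response Left.
P2 against Z: payoffs 2.8, 4.9, 2 → best response Center.
Mutual best responses: (Y, Left); (Z, Center).

Pure-strategy Nash equilibria: (Y, Left) and (Z, Center)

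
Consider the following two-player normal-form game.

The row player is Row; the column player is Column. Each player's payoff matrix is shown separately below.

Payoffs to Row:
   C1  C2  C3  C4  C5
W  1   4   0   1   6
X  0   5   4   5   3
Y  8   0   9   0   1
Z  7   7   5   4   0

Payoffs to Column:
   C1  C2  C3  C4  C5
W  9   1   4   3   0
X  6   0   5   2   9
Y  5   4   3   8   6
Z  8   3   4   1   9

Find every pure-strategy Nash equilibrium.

There is no pure-strategy Nash equilibrium.

For each player, find the best response to each opponent profile; mutual best responses are the pure NE.
Row against C1: payoffs 1, 0, 8, 7 → best response Y.
Row against C2: payoffs 4, 5, 0, 7 → best response Z.
Row against C3: payoffs 0, 4, 9, 5 → best response Y.
Row against C4: payoffs 1, 5, 0, 4 → best response X.
Row against C5: payoffs 6, 3, 1, 0 → best response W.
Column against W: payoffs 9, 1, 4, 3, 0 → best response C1.
Column against X: payoffs 6, 0, 5, 2, 9 → best response C5.
Column against Y: payoffs 5, 4, 3, 8, 6 → best response C4.
Column against Z: payoffs 8, 3, 4, 1, 9 → best response C5.
No profile is a mutual best response for all players.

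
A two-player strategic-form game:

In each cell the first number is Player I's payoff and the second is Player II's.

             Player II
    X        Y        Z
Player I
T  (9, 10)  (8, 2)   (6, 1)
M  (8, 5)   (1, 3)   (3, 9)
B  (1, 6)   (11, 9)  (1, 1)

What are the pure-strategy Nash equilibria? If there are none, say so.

Pure-strategy Nash equilibria: (T, X); (B, Y)

Player I against X: payoffs 9, 8, 1 → best response T.
Player I against Y: payoffs 8, 1, 11 → best response B.
Player I against Z: payoffs 6, 3, 1 → best response T.
Player II against T: payoffs 10, 2, 1 → best response X.
Player II against M: payoffs 5, 3, 9 → best response Z.
Player II against B: payoffs 6, 9, 1 → best response Y.
Mutual best responses: (T, X); (B, Y).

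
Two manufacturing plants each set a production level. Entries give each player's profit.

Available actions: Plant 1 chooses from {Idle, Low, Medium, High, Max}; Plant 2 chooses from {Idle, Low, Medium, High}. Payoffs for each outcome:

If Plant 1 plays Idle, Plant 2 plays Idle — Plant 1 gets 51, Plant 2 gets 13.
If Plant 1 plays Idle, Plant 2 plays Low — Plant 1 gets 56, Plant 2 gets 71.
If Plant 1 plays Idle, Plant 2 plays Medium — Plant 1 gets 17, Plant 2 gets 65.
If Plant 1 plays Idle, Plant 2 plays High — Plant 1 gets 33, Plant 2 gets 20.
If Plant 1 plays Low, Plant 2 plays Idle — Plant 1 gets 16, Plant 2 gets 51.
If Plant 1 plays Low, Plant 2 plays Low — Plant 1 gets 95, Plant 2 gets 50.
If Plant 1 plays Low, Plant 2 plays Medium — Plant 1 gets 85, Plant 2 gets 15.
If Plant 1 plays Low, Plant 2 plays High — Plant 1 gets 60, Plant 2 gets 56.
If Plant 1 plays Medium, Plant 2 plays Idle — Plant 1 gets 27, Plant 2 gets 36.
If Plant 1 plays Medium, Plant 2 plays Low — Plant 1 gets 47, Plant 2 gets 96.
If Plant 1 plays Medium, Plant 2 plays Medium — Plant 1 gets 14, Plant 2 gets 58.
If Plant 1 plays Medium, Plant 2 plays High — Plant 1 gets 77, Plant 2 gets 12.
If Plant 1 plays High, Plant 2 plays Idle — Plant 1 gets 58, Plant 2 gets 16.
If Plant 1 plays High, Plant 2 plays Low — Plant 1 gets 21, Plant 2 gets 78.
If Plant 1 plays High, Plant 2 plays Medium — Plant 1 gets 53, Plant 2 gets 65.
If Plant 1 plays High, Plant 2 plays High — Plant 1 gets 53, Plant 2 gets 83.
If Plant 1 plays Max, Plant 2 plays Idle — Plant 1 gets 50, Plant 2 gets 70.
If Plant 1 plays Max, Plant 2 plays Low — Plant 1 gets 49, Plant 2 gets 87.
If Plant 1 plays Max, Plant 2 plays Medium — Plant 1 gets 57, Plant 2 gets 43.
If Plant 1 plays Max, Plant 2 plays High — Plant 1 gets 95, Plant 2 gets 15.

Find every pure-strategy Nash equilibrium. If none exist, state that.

This game has no pure Nash equilibrium.

Mark each player's best response to every combination of opponents' strategies; a profile where every player is best-responding is a pure Nash equilibrium.
Plant 1 against Idle: payoffs 51, 16, 27, 58, 50 → best response High.
Plant 1 against Low: payoffs 56, 95, 47, 21, 49 → best response Low.
Plant 1 against Medium: payoffs 17, 85, 14, 53, 57 → best response Low.
Plant 1 against High: payoffs 33, 60, 77, 53, 95 → best response Max.
Plant 2 against Idle: payoffs 13, 71, 65, 20 → best response Low.
Plant 2 against Low: payoffs 51, 50, 15, 56 → best response High.
Plant 2 against Medium: payoffs 36, 96, 58, 12 → best response Low.
Plant 2 against High: payoffs 16, 78, 65, 83 → best response High.
Plant 2 against Max: payoffs 70, 87, 43, 15 → best response Low.
No profile is a mutual best response for all players.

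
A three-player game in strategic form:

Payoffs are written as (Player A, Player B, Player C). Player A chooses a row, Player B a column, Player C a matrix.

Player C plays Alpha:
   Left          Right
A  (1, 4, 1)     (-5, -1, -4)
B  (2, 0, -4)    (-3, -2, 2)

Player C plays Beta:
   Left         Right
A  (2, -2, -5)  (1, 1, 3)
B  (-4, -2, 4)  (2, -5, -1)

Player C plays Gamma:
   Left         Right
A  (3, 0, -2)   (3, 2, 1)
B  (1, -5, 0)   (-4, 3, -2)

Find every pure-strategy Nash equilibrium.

This game has no pure Nash equilibrium.

(A, Left, Alpha): Player A can switch to B (1 → 2). Not NE.
(A, Left, Beta): Player B can switch to Right (-2 → 1). Not NE.
(A, Left, Gamma): Player B can switch to Right (0 → 2). Not NE.
(A, Right, Alpha): Player A can switch to B (-5 → -3). Not NE.
(A, Right, Beta): Player A can switch to B (1 → 2). Not NE.
(A, Right, Gamma): Player C can switch to Beta (1 → 3). Not NE.
(B, Left, Alpha): Player C can switch to Beta (-4 → 4). Not NE.
(B, Left, Beta): Player A can switch to A (-4 → 2). Not NE.
(B, Left, Gamma): Player A can switch to A (1 → 3). Not NE.
(B, Right, Alpha): Player B can switch to Left (-2 → 0). Not NE.
(The remaining 2 profiles each have a profitable deviation by the same check.)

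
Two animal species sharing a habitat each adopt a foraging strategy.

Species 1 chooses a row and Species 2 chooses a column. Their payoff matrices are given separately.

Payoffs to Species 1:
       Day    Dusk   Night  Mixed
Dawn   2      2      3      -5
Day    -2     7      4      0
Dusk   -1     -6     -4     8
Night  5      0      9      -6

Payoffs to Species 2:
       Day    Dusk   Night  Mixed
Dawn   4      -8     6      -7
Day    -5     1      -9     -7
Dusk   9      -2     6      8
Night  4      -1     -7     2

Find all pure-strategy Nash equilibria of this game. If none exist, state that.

(Dawn, Day): Species 1 can switch to Night (2 → 5). Not NE.
(Dawn, Dusk): Species 1 can switch to Day (2 → 7). Not NE.
(Dawn, Night): Species 1 can switch to Day (3 → 4). Not NE.
(Dawn, Mixed): Species 1 can switch to Day (-5 → 0). Not NE.
(Day, Day): Species 1 can switch to Dawn (-2 → 2). Not NE.
(Day, Dusk): Species 1 gets 7, best alternative 2; Species 2 gets 1, best alternative -5. No profitable deviation — NE.
(Day, Night): Species 1 can switch to Night (4 → 9). Not NE.
(Day, Mixed): Species 1 can switch to Dusk (0 → 8). Not NE.
(Dusk, Day): Species 1 can switch to Dawn (-1 → 2). Not NE.
(Night, Day): Species 1 gets 5, best alternative 2; Species 2 gets 4, best alternative 2. No profitable deviation — NE.
(The remaining 6 profiles each have a profitable deviation by the same check.)

(Day, Dusk), (Night, Day)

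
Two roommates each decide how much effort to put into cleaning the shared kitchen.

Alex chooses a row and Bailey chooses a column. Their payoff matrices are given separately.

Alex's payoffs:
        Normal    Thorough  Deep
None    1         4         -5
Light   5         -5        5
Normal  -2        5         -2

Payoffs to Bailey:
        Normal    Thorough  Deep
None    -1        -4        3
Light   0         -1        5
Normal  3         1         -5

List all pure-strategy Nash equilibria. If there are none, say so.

(None, Normal): Alex can switch to Light (1 → 5). Not NE.
(None, Thorough): Alex can switch to Normal (4 → 5). Not NE.
(None, Deep): Alex can switch to Light (-5 → 5). Not NE.
(Light, Normal): Bailey can switch to Deep (0 → 5). Not NE.
(Light, Thorough): Alex can switch to None (-5 → 4). Not NE.
(Light, Deep): Alex gets 5, best alternative -2; Bailey gets 5, best alternative 0. No profitable deviation — NE.
(Normal, Normal): Alex can switch to None (-2 → 1). Not NE.
(Normal, Thorough): Bailey can switch to Normal (1 → 3). Not NE.
(Normal, Deep): Alex can switch to Light (-2 → 5). Not NE.

Pure NE: (Light, Deep)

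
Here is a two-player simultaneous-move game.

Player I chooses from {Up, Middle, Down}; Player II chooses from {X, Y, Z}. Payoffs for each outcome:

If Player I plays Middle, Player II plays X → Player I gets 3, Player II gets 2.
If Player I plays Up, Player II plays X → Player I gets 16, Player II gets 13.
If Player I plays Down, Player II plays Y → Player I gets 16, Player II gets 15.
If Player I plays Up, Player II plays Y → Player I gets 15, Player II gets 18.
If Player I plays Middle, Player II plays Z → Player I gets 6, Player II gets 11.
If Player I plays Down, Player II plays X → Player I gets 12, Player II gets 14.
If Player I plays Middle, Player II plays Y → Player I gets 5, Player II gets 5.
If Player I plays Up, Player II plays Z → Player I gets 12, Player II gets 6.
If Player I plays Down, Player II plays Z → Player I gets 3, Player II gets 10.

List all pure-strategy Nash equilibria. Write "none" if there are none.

(Down, Y)

(Up, X): Player II can switch to Y (13 → 18). Not NE.
(Up, Y): Player I can switch to Down (15 → 16). Not NE.
(Up, Z): Player II can switch to X (6 → 13). Not NE.
(Middle, X): Player I can switch to Up (3 → 16). Not NE.
(Middle, Y): Player I can switch to Up (5 → 15). Not NE.
(Middle, Z): Player I can switch to Up (6 → 12). Not NE.
(Down, Y): Player I gets 16, best alternative 15; Player II gets 15, best alternative 14. No profitable deviation — NE.
(The remaining 2 profiles each have a profitable deviation by the same check.)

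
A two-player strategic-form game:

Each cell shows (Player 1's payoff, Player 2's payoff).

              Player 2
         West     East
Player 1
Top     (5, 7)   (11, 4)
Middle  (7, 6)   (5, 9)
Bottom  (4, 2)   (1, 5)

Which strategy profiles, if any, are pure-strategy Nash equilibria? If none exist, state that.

(Top, West): Player 1 can switch to Middle (5 → 7). Not NE.
(Top, East): Player 2 can switch to West (4 → 7). Not NE.
(Middle, West): Player 2 can switch to East (6 → 9). Not NE.
(Middle, East): Player 1 can switch to Top (5 → 11). Not NE.
(Bottom, West): Player 1 can switch to Top (4 → 5). Not NE.
(Bottom, East): Player 1 can switch to Top (1 → 11). Not NE.

This game has no pure Nash equilibrium.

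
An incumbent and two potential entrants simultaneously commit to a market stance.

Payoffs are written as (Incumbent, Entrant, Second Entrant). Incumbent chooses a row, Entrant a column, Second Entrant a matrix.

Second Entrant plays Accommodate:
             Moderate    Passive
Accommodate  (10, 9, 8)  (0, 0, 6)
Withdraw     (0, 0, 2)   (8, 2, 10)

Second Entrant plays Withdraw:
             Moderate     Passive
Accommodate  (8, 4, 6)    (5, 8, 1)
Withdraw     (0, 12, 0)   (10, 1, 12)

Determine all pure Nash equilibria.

(Accommodate, Moderate, Accommodate)

Check each profile: it is a Nash equilibrium iff no player can strictly gain by switching unilaterally.
(Accommodate, Moderate, Accommodate): Incumbent gets 10, best alternative 0; Entrant gets 9, best alternative 0; Second Entrant gets 8, best alternative 6. No profitable deviation — NE.
(Accommodate, Moderate, Withdraw): Entrant can switch to Passive (4 → 8). Not NE.
(Accommodate, Passive, Accommodate): Incumbent can switch to Withdraw (0 → 8). Not NE.
(Accommodate, Passive, Withdraw): Incumbent can switch to Withdraw (5 → 10). Not NE.
(Withdraw, Moderate, Accommodate): Incumbent can switch to Accommodate (0 → 10). Not NE.
(Withdraw, Moderate, Withdraw): Incumbent can switch to Accommodate (0 → 8). Not NE.
(Withdraw, Passive, Accommodate): Second Entrant can switch to Withdraw (10 → 12). Not NE.
(Withdraw, Passive, Withdraw): Entrant can switch to Moderate (1 → 12). Not NE.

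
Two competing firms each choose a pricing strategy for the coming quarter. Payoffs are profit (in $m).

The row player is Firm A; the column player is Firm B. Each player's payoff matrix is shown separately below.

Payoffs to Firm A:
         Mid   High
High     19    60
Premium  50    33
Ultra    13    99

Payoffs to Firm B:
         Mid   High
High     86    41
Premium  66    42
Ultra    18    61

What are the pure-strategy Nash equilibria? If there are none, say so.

Pure-strategy Nash equilibria: (Premium, Mid) and (Ultra, High)

Mark each player's best response to every combination of opponents' strategies; a profile where every player is best-responding is a pure Nash equilibrium.
Firm A against Mid: payoffs 19, 50, 13 → best response Premium.
Firm A against High: payoffs 60, 33, 99 → best response Ultra.
Firm B against High: payoffs 86, 41 → best response Mid.
Firm B against Premium: payoffs 66, 42 → best response Mid.
Firm B against Ultra: payoffs 18, 61 → best response High.
Mutual best responses: (Premium, Mid); (Ultra, High).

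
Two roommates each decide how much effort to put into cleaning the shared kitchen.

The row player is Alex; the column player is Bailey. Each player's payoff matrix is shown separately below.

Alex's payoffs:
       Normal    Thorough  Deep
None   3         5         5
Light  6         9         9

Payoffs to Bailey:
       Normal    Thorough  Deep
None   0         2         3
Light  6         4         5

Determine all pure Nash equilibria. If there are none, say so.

Pure NE: (Light, Normal)

(None, Normal): Alex can switch to Light (3 → 6). Not NE.
(None, Thorough): Alex can switch to Light (5 → 9). Not NE.
(None, Deep): Alex can switch to Light (5 → 9). Not NE.
(Light, Normal): Alex gets 6, best alternative 3; Bailey gets 6, best alternative 5. No profitable deviation — NE.
(Light, Thorough): Bailey can switch to Normal (4 → 6). Not NE.
(Light, Deep): Bailey can switch to Normal (5 → 6). Not NE.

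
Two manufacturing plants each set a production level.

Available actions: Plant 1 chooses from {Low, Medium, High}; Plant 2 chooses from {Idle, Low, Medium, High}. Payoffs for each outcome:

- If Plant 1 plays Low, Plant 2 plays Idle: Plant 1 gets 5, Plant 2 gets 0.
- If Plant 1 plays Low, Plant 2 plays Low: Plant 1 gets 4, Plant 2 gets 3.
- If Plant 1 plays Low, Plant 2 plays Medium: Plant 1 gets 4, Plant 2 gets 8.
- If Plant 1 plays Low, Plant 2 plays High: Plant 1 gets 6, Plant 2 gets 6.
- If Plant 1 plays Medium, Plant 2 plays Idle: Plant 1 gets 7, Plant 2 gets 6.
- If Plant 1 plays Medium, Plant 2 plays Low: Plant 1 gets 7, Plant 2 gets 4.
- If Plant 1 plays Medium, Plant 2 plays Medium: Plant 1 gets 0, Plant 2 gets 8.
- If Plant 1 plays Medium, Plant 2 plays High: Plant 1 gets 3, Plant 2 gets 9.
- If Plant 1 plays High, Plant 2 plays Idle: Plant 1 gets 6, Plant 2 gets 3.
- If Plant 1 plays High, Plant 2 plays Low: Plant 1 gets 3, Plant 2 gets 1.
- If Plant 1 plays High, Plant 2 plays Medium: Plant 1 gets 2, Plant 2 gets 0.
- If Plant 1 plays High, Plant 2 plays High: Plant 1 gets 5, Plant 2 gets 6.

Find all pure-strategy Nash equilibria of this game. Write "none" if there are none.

For each player, find the best response to each opponent profile; mutual best responses are the pure NE.
Plant 1 against Idle: payoffs 5, 7, 6 → best response Medium.
Plant 1 against Low: payoffs 4, 7, 3 → best response Medium.
Plant 1 against Medium: payoffs 4, 0, 2 → best response Low.
Plant 1 against High: payoffs 6, 3, 5 → best response Low.
Plant 2 against Low: payoffs 0, 3, 8, 6 → best response Medium.
Plant 2 against Medium: payoffs 6, 4, 8, 9 → best response High.
Plant 2 against High: payoffs 3, 1, 0, 6 → best response High.
Mutual best responses: (Low, Medium).

(Low, Medium)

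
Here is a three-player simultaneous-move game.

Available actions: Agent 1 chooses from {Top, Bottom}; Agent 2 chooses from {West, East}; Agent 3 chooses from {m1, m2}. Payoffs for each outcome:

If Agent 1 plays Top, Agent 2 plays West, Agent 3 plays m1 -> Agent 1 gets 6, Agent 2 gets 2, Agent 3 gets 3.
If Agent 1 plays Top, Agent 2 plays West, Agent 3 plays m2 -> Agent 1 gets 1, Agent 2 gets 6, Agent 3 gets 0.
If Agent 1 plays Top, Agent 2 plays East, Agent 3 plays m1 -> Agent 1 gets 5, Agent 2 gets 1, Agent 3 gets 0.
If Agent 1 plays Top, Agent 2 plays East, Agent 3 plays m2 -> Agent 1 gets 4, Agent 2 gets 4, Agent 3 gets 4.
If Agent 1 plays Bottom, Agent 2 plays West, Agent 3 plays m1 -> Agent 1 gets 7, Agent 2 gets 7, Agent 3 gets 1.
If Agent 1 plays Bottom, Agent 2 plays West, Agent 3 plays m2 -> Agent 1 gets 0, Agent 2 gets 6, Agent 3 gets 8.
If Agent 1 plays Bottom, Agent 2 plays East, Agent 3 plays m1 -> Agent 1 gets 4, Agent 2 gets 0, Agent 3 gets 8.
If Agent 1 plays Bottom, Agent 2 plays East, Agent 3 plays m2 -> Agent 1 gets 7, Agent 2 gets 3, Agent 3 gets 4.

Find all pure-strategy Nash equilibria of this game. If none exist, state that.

(Top, West, m1): Agent 1 can switch to Bottom (6 → 7). Not NE.
(Top, West, m2): Agent 3 can switch to m1 (0 → 3). Not NE.
(Top, East, m1): Agent 2 can switch to West (1 → 2). Not NE.
(Top, East, m2): Agent 1 can switch to Bottom (4 → 7). Not NE.
(Bottom, West, m1): Agent 3 can switch to m2 (1 → 8). Not NE.
(Bottom, West, m2): Agent 1 can switch to Top (0 → 1). Not NE.
(Bottom, East, m1): Agent 1 can switch to Top (4 → 5). Not NE.
(Bottom, East, m2): Agent 2 can switch to West (3 → 6). Not NE.

This game has no pure Nash equilibrium.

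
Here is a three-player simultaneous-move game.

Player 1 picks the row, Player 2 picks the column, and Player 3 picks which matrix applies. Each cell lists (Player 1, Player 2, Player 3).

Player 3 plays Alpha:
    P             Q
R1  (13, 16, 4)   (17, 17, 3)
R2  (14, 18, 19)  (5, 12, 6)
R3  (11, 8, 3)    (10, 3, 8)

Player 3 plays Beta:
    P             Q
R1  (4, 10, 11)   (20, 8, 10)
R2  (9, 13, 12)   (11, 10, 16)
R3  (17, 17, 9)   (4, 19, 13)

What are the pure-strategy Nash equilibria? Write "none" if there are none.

(R1, P, Alpha): Player 1 can switch to R2 (13 → 14). Not NE.
(R1, P, Beta): Player 1 can switch to R2 (4 → 9). Not NE.
(R1, Q, Alpha): Player 3 can switch to Beta (3 → 10). Not NE.
(R1, Q, Beta): Player 2 can switch to P (8 → 10). Not NE.
(R2, P, Alpha): Player 1 gets 14, best alternative 13; Player 2 gets 18, best alternative 12; Player 3 gets 19, best alternative 12. No profitable deviation — NE.
(R2, P, Beta): Player 1 can switch to R3 (9 → 17). Not NE.
(R2, Q, Alpha): Player 1 can switch to R1 (5 → 17). Not NE.
(R2, Q, Beta): Player 1 can switch to R1 (11 → 20). Not NE.
(R3, P, Alpha): Player 1 can switch to R1 (11 → 13). Not NE.
(The remaining 3 profiles each have a profitable deviation by the same check.)

Pure NE: (R2, P, Alpha)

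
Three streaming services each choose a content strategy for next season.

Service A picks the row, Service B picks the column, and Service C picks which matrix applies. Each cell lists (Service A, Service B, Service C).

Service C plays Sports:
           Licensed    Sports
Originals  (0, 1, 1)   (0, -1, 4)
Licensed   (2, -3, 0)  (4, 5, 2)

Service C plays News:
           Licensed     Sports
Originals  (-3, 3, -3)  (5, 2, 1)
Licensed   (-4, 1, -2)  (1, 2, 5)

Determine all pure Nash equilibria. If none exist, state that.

none

(Originals, Licensed, Sports): Service A can switch to Licensed (0 → 2). Not NE.
(Originals, Licensed, News): Service C can switch to Sports (-3 → 1). Not NE.
(Originals, Sports, Sports): Service A can switch to Licensed (0 → 4). Not NE.
(Originals, Sports, News): Service B can switch to Licensed (2 → 3). Not NE.
(Licensed, Licensed, Sports): Service B can switch to Sports (-3 → 5). Not NE.
(Licensed, Licensed, News): Service A can switch to Originals (-4 → -3). Not NE.
(Licensed, Sports, Sports): Service C can switch to News (2 → 5). Not NE.
(Licensed, Sports, News): Service A can switch to Originals (1 → 5). Not NE.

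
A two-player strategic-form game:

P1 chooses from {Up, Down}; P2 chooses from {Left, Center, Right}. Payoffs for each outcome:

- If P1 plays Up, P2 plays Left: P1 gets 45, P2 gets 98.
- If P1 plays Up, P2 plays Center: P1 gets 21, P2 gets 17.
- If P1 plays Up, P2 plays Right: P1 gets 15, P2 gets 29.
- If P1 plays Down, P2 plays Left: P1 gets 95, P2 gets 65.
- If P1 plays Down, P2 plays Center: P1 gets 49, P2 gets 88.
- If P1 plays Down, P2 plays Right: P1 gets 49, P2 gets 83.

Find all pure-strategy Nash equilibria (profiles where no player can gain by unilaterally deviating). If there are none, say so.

For each strategy profile, look for a profitable unilateral deviation.
(Up, Left): P1 can switch to Down (45 → 95). Not NE.
(Up, Center): P1 can switch to Down (21 → 49). Not NE.
(Up, Right): P1 can switch to Down (15 → 49). Not NE.
(Down, Left): P2 can switch to Center (65 → 88). Not NE.
(Down, Center): P1 gets 49, best alternative 21; P2 gets 88, best alternative 83. No profitable deviation — NE.
(Down, Right): P2 can switch to Center (83 → 88). Not NE.

The unique pure-strategy Nash equilibrium is (Down, Center).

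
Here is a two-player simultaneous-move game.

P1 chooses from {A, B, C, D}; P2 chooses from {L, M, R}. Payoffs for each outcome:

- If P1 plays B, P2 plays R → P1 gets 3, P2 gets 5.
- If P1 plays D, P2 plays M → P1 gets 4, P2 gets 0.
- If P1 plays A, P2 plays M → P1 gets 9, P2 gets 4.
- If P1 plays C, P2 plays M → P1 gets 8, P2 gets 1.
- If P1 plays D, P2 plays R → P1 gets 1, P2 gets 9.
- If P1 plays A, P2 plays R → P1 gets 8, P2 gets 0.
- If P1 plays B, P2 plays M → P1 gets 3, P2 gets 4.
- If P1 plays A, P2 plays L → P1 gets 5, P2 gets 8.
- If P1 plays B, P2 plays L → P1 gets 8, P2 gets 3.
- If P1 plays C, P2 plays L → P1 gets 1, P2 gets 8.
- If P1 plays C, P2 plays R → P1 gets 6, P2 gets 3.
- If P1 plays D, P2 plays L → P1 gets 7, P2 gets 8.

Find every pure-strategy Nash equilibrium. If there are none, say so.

This game has no pure Nash equilibrium.

Mark each player's best response to every combination of opponents' strategies; a profile where every player is best-responding is a pure Nash equilibrium.
P1 against L: payoffs 5, 8, 1, 7 → best response B.
P1 against M: payoffs 9, 3, 8, 4 → best response A.
P1 against R: payoffs 8, 3, 6, 1 → best response A.
P2 against A: payoffs 8, 4, 0 → best response L.
P2 against B: payoffs 3, 4, 5 → best response R.
P2 against C: payoffs 8, 1, 3 → best response L.
P2 against D: payoffs 8, 0, 9 → best response R.
No profile is a mutual best response for all players.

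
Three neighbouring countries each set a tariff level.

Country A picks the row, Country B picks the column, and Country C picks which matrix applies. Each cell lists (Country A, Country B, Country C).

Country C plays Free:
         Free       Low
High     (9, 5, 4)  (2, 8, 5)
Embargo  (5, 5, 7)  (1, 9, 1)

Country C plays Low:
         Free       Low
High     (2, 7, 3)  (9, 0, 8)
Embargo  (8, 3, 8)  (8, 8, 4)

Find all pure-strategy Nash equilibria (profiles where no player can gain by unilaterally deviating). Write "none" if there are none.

For each player, find the best response to each opponent profile; mutual best responses are the pure NE.
Country A against (Free, Free): payoffs 9, 5 → best response High.
Country A against (Free, Low): payoffs 2, 8 → best response Embargo.
Country A against (Low, Free): payoffs 2, 1 → best response High.
Country A against (Low, Low): payoffs 9, 8 → best response High.
Country B against (High, Free): payoffs 5, 8 → best response Low.
Country B against (High, Low): payoffs 7, 0 → best response Free.
Country B against (Embargo, Free): payoffs 5, 9 → best response Low.
Country B against (Embargo, Low): payoffs 3, 8 → best response Low.
Country C against (High, Free): payoffs 4, 3 → best response Free.
Country C against (High, Low): payoffs 5, 8 → best response Low.
Country C against (Embargo, Free): payoffs 7, 8 → best response Low.
Country C against (Embargo, Low): payoffs 1, 4 → best response Low.
No profile is a mutual best response for all players.

This game has no pure Nash equilibrium.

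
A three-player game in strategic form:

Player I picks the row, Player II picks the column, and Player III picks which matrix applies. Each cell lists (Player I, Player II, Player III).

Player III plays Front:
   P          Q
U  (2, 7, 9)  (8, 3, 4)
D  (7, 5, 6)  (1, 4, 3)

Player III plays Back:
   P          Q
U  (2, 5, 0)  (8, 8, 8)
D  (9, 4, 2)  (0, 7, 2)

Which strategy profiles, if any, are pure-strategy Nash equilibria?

For each player, find the best response to each opponent profile; mutual best responses are the pure NE.
Player I against (P, Front): payoffs 2, 7 → best response D.
Player I against (P, Back): payoffs 2, 9 → best response D.
Player I against (Q, Front): payoffs 8, 1 → best response U.
Player I against (Q, Back): payoffs 8, 0 → best response U.
Player II against (U, Front): payoffs 7, 3 → best response P.
Player II against (U, Back): payoffs 5, 8 → best response Q.
Player II against (D, Front): payoffs 5, 4 → best response P.
Player II against (D, Back): payoffs 4, 7 → best response Q.
Player III against (U, P): payoffs 9, 0 → best response Front.
Player III against (U, Q): payoffs 4, 8 → best response Back.
Player III against (D, P): payoffs 6, 2 → best response Front.
Player III against (D, Q): payoffs 3, 2 → best response Front.
Mutual best responses: (U, Q, Back); (D, P, Front).

(U, Q, Back), (D, P, Front)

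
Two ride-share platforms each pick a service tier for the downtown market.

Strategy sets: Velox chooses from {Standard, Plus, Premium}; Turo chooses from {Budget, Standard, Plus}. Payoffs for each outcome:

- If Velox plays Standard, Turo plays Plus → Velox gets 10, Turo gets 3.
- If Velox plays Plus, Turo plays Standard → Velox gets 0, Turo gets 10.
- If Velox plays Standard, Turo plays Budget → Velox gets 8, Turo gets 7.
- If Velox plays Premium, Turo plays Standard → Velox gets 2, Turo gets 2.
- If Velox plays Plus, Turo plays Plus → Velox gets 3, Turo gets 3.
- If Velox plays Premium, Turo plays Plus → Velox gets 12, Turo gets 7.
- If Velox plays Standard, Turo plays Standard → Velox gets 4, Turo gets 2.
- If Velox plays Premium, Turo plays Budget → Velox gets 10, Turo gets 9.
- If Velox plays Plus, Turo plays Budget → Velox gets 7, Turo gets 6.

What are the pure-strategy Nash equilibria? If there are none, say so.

Velox against Budget: payoffs 8, 7, 10 → best response Premium.
Velox against Standard: payoffs 4, 0, 2 → best response Standard.
Velox against Plus: payoffs 10, 3, 12 → best response Premium.
Turo against Standard: payoffs 7, 2, 3 → best response Budget.
Turo against Plus: payoffs 6, 10, 3 → best response Standard.
Turo against Premium: payoffs 9, 2, 7 → best response Budget.
Mutual best responses: (Premium, Budget).

The unique pure-strategy Nash equilibrium is (Premium, Budget).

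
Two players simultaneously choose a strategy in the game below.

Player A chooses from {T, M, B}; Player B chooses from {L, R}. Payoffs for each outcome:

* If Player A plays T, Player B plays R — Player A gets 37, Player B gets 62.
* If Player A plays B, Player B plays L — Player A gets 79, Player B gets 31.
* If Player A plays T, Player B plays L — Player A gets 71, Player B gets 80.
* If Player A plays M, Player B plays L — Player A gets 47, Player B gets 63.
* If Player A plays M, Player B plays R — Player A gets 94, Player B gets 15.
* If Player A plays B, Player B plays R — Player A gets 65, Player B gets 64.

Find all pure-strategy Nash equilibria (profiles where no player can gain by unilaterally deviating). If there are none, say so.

There is no pure-strategy Nash equilibrium.

Player A against L: payoffs 71, 47, 79 → best response B.
Player A against R: payoffs 37, 94, 65 → best response M.
Player B against T: payoffs 80, 62 → best response L.
Player B against M: payoffs 63, 15 → best response L.
Player B against B: payoffs 31, 64 → best response R.
No profile is a mutual best response for all players.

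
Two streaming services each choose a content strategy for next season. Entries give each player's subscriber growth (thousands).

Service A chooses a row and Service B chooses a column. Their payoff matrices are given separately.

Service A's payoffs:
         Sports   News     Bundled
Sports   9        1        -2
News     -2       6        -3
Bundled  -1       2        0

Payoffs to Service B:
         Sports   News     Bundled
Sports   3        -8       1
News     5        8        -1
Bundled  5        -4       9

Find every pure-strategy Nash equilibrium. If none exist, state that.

(Sports, Sports); (News, News); (Bundled, Bundled)

Service A against Sports: payoffs 9, -2, -1 → best response Sports.
Service A against News: payoffs 1, 6, 2 → best response News.
Service A against Bundled: payoffs -2, -3, 0 → best response Bundled.
Service B against Sports: payoffs 3, -8, 1 → best response Sports.
Service B against News: payoffs 5, 8, -1 → best response News.
Service B against Bundled: payoffs 5, -4, 9 → best response Bundled.
Mutual best responses: (Sports, Sports); (News, News); (Bundled, Bundled).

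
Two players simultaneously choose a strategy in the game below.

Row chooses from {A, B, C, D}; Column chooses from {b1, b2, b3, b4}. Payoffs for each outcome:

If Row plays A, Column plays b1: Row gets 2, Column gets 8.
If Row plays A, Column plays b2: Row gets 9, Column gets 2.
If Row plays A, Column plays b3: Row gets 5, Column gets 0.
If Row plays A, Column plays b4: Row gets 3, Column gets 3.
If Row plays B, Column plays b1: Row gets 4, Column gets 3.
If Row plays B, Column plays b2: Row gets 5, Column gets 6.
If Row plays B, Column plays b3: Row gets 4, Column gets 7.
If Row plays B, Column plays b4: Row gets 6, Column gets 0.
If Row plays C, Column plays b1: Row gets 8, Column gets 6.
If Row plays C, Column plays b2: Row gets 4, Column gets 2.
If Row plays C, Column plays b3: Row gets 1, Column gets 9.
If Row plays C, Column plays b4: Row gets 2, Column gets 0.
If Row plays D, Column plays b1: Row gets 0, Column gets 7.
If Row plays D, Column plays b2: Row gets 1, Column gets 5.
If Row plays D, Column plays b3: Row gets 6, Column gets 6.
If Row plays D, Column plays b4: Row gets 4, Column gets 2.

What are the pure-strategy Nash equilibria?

(A, b1): Row can switch to B (2 → 4). Not NE.
(A, b2): Column can switch to b1 (2 → 8). Not NE.
(A, b3): Row can switch to D (5 → 6). Not NE.
(A, b4): Row can switch to B (3 → 6). Not NE.
(B, b1): Row can switch to C (4 → 8). Not NE.
(B, b2): Row can switch to A (5 → 9). Not NE.
(B, b3): Row can switch to A (4 → 5). Not NE.
(B, b4): Column can switch to b1 (0 → 3). Not NE.
(The remaining 8 profiles each have a profitable deviation by the same check.)

none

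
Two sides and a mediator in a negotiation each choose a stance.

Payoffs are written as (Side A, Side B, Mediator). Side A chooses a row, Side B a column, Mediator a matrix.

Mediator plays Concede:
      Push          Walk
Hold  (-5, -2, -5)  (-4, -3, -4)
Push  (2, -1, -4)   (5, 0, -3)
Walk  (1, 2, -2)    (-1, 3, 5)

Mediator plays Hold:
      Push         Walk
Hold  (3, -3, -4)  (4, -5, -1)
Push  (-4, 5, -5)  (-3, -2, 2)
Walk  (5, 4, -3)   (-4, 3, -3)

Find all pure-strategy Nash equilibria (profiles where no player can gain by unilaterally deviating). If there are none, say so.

There is no pure-strategy Nash equilibrium.

Side A against (Push, Concede): payoffs -5, 2, 1 → best response Push.
Side A against (Push, Hold): payoffs 3, -4, 5 → best response Walk.
Side A against (Walk, Concede): payoffs -4, 5, -1 → best response Push.
Side A against (Walk, Hold): payoffs 4, -3, -4 → best response Hold.
Side B against (Hold, Concede): payoffs -2, -3 → best response Push.
Side B against (Hold, Hold): payoffs -3, -5 → best response Push.
Side B against (Push, Concede): payoffs -1, 0 → best response Walk.
Side B against (Push, Hold): payoffs 5, -2 → best response Push.
Side B against (Walk, Concede): payoffs 2, 3 → best response Walk.
Side B against (Walk, Hold): payoffs 4, 3 → best response Push.
Mediator against (Hold, Push): payoffs -5, -4 → best response Hold.
Mediator against (Hold, Walk): payoffs -4, -1 → best response Hold.
Mediator against (Push, Push): payoffs -4, -5 → best response Concede.
Mediator against (Push, Walk): payoffs -3, 2 → best response Hold.
Mediator against (Walk, Push): payoffs -2, -3 → best response Concede.
Mediator against (Walk, Walk): payoffs 5, -3 → best response Concede.
No profile is a mutual best response for all players.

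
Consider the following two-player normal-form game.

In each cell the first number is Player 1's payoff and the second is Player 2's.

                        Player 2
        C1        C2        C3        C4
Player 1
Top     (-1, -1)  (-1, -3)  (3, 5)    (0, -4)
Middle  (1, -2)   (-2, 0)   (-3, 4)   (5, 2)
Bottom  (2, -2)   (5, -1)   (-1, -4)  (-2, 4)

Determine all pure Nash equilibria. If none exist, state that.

(Top, C1): Player 1 can switch to Middle (-1 → 1). Not NE.
(Top, C2): Player 1 can switch to Bottom (-1 → 5). Not NE.
(Top, C3): Player 1 gets 3, best alternative -1; Player 2 gets 5, best alternative -1. No profitable deviation — NE.
(Top, C4): Player 1 can switch to Middle (0 → 5). Not NE.
(Middle, C1): Player 1 can switch to Bottom (1 → 2). Not NE.
(Middle, C2): Player 1 can switch to Top (-2 → -1). Not NE.
(Middle, C3): Player 1 can switch to Top (-3 → 3). Not NE.
(Middle, C4): Player 2 can switch to C3 (2 → 4). Not NE.
(Bottom, C1): Player 2 can switch to C2 (-2 → -1). Not NE.
(The remaining 3 profiles each have a profitable deviation by the same check.)

The unique pure-strategy Nash equilibrium is (Top, C3).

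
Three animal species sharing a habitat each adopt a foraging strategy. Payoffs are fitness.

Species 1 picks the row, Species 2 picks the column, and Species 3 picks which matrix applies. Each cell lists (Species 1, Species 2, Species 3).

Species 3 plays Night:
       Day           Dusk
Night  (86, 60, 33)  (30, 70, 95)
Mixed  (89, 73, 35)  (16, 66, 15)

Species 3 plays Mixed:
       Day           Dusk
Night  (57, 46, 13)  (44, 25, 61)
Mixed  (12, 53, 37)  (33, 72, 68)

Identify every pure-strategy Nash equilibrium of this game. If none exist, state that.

Pure NE: (Night, Dusk, Night)

Species 1 against (Day, Night): payoffs 86, 89 → best response Mixed.
Species 1 against (Day, Mixed): payoffs 57, 12 → best response Night.
Species 1 against (Dusk, Night): payoffs 30, 16 → best response Night.
Species 1 against (Dusk, Mixed): payoffs 44, 33 → best response Night.
Species 2 against (Night, Night): payoffs 60, 70 → best response Dusk.
Species 2 against (Night, Mixed): payoffs 46, 25 → best response Day.
Species 2 against (Mixed, Night): payoffs 73, 66 → best response Day.
Species 2 against (Mixed, Mixed): payoffs 53, 72 → best response Dusk.
Species 3 against (Night, Day): payoffs 33, 13 → best response Night.
Species 3 against (Night, Dusk): payoffs 95, 61 → best response Night.
Species 3 against (Mixed, Day): payoffs 35, 37 → best response Mixed.
Species 3 against (Mixed, Dusk): payoffs 15, 68 → best response Mixed.
Mutual best responses: (Night, Dusk, Night).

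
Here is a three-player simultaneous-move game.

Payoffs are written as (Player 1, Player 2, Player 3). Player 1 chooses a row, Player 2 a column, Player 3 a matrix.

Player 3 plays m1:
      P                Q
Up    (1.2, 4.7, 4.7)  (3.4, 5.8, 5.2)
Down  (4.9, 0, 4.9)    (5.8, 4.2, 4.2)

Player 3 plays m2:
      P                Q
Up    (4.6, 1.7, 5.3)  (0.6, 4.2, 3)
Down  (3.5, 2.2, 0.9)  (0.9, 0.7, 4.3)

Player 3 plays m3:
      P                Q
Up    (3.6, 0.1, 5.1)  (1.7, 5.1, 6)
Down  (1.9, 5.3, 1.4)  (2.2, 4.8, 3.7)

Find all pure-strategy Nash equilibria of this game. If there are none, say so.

No pure-strategy Nash equilibrium.

For each strategy profile, look for a profitable unilateral deviation.
(Up, P, m1): Player 1 can switch to Down (1.2 → 4.9). Not NE.
(Up, P, m2): Player 2 can switch to Q (1.7 → 4.2). Not NE.
(Up, P, m3): Player 2 can switch to Q (0.1 → 5.1). Not NE.
(Up, Q, m1): Player 1 can switch to Down (3.4 → 5.8). Not NE.
(Up, Q, m2): Player 1 can switch to Down (0.6 → 0.9). Not NE.
(Up, Q, m3): Player 1 can switch to Down (1.7 → 2.2). Not NE.
(Down, P, m1): Player 2 can switch to Q (0 → 4.2). Not NE.
(Down, P, m2): Player 1 can switch to Up (3.5 → 4.6). Not NE.
(Down, P, m3): Player 1 can switch to Up (1.9 → 3.6). Not NE.
(Down, Q, m1): Player 3 can switch to m2 (4.2 → 4.3). Not NE.
(The remaining 2 profiles each have a profitable deviation by the same check.)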